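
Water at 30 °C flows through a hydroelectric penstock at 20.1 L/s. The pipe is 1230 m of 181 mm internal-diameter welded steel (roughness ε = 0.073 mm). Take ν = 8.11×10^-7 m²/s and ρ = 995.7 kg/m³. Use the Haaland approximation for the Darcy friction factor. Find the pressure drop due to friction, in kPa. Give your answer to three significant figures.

Δp ≈ 37.9 kPa

V = 4Q/(πD²) = 4·0.0201/(π·0.181²) = 0.7812 m/s
Re = VD/ν = 0.7812·0.181/8.11×10^-7 = 1.74×10^5 → turbulent
ε/D = 0.073/181 = 4.03×10^-4
Haaland: f = 0.01837
h_f = f(L/D)V²/(2g) = 0.01837·(1230/0.181)·0.7812²/(2·9.81) = 3.882 m
Δp = ρg·h_f = 995.7·9.81·3.882 = 37.92 kPa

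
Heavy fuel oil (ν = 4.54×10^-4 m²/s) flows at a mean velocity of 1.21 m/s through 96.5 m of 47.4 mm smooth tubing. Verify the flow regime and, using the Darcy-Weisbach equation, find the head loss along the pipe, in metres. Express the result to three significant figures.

h_f ≈ 77.0 m

Re = VD/ν = 1.21·0.04740/4.54×10^-4 = 126 → laminar (Re < 2300)
f = 64/Re = 0.5066
h_f = f(L/D)V²/(2g) = 0.5066·(96.5/0.04740)·1.21²/(2·9.81) = 76.96 m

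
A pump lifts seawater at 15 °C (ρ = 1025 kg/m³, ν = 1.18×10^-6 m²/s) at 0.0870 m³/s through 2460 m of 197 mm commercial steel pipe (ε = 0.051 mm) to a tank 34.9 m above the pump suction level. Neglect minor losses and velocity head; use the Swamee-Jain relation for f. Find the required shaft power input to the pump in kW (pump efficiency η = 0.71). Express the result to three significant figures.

P_shaft ≈ 146 kW

V = 4Q/(πD²) = 2.854 m/s; Re = 4.77×10^5; ε/D = 2.59×10^-4; f = 0.01609
h_f = f(L/D)V²/2g = 83.45 m
Total head H = z + h_f = 34.9 + 83.45 = 118.4 m
P_hyd = ρgQH = 1025·9.81·0.0870·118.4 = 103.5 kW
P_shaft = P_hyd/η = 103.5/0.71 = 145.8 kW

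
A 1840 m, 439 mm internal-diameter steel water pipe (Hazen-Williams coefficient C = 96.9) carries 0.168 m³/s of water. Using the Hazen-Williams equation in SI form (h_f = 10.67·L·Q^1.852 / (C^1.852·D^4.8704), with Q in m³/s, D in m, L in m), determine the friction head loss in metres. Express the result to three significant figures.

h_f = 10.67·1840·0.168^1.852 / (96.9^1.852·0.439^4.8704) = 8.335 m

h_f ≈ 8.34 m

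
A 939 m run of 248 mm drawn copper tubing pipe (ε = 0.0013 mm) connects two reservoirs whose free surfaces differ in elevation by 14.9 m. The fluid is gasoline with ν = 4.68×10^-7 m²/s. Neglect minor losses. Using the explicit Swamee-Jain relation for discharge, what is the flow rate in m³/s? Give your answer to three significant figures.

Swamee-Jain (Type II): Q = -0.965·√(gD⁵h_f/L)·ln[ε/(3.7D) + √(3.17ν²L/(gD³h_f))]
√(gD⁵h_f/L) = √(9.81·0.248⁵·14.9/939) = 0.01208
ε/(3.7D) = 1.42×10^-6; √(3.17ν²L/(gD³h_f)) = 1.71×10^-5
Q = -0.965·0.01208·ln(1.852×10^-5) = 0.1271 m³/s
Check: V = 2.63 m/s, Re = 1.39×10^6, f = 0.01115, h_f = 14.9 m ≈ 14.9 m ✓

Q ≈ 0.127 m³/s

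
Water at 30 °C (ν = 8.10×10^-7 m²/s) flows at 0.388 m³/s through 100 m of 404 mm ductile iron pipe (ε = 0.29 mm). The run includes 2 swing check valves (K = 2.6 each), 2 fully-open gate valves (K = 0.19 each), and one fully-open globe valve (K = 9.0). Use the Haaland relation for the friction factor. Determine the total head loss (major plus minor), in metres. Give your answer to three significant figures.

H_L ≈ 8.94 m

V = 4Q/(πD²) = 3.027 m/s; V²/2g = 0.4669 m
Re = 1.51×10^6, ε/D = 7.18×10^-4 → f = 0.01840 (Haaland)
Major: h_f = f(L/D)·V²/2g = 0.01840·247.5·0.4669 = 2.127 m
Minor: ΣK = 14.6; h_m = ΣK·V²/2g = 6.808 m
Total H_L = 2.127 + 6.808 = 8.935 m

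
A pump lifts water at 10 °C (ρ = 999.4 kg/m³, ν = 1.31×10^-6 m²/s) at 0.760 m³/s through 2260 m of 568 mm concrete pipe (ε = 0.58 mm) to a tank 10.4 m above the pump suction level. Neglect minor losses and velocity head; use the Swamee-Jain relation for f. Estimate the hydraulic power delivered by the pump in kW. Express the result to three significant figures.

V = 4Q/(πD²) = 2.999 m/s; Re = 1.30×10^6; ε/D = 0.00102; f = 0.02004
h_f = f(L/D)V²/2g = 36.57 m
Total head H = z + h_f = 10.4 + 36.57 = 46.97 m
P_hyd = ρgQH = 999.4·9.81·0.760·46.97 = 350.0 kW

P_hyd ≈ 350 kW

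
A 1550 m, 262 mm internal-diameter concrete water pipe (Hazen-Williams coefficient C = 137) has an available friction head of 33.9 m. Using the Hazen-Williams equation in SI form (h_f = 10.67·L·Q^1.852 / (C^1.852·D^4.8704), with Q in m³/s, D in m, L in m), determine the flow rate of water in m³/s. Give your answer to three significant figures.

Q ≈ 0.143 m³/s

Rearranging: Q = [h_f·C^1.852·D^4.8704 / (10.67·L)]^(1/1.852)
Q = [33.9·137^1.852·0.262^4.8704 / (10.67·1550)]^0.540 = 0.1430 m³/s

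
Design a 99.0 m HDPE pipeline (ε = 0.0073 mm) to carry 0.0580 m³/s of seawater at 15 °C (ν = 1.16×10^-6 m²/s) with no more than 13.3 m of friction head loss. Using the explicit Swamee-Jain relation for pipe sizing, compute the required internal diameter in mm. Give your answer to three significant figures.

D ≈ 125 mm

Swamee-Jain (Type III): D = 0.66·[ε^1.25·(LQ²/(gh_f))^4.75 + ν·Q^9.4·(L/(gh_f))^5.2]^0.04
LQ²/(gh_f) = 0.002553; L/(gh_f) = 0.7588
Term 1 = ε^1.25·(…)^4.75 = 1.83×10^-19; Term 2 = ν·Q^9.4·(…)^5.2 = 6.57×10^-19
D = 0.66·(1.83×10^-19 + 6.57×10^-19)^0.04 = 0.1249 m = 125 mm
Check: V = 4.74 m/s, Re = 5.10×10^5, f = 0.01391, h_f = 12.6 m ≈ 13.3 m ✓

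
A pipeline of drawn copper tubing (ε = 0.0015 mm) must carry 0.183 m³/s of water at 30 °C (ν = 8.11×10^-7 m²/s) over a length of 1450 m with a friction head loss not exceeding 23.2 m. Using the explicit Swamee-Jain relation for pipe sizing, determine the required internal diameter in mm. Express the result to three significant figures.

D ≈ 293 mm

Swamee-Jain (Type III): D = 0.66·[ε^1.25·(LQ²/(gh_f))^4.75 + ν·Q^9.4·(L/(gh_f))^5.2]^0.04
LQ²/(gh_f) = 0.2134; L/(gh_f) = 6.371
Term 1 = ε^1.25·(…)^4.75 = 3.42×10^-11; Term 2 = ν·Q^9.4·(…)^5.2 = 1.44×10^-9
D = 0.66·(3.42×10^-11 + 1.44×10^-9)^0.04 = 0.2926 m = 293 mm
Check: V = 2.72 m/s, Re = 9.82×10^5, f = 0.01177, h_f = 22.0 m ≈ 23.2 m ✓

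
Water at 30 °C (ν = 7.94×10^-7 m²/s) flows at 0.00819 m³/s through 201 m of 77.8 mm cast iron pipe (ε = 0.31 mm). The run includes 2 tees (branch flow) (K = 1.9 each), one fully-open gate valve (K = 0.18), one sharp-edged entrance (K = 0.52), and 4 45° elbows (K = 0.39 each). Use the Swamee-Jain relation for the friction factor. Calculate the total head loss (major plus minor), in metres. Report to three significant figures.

V = 4Q/(πD²) = 1.723 m/s; V²/2g = 0.1513 m
Re = 1.69×10^5, ε/D = 0.00398 → f = 0.02923 (Swamee-Jain)
Major: h_f = f(L/D)·V²/2g = 0.02923·2584·0.1513 = 11.43 m
Minor: ΣK = 6.06; h_m = ΣK·V²/2g = 0.9167 m
Total H_L = 11.43 + 0.9167 = 12.34 m

H_L ≈ 12.3 m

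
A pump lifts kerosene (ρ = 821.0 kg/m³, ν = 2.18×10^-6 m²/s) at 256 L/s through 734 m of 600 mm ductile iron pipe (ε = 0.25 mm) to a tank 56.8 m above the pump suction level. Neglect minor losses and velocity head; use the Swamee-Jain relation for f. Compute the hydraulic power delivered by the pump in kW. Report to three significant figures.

V = 4Q/(πD²) = 0.9054 m/s; Re = 2.49×10^5; ε/D = 4.17×10^-4; f = 0.01811
h_f = f(L/D)V²/2g = 0.9255 m
Total head H = z + h_f = 56.8 + 0.9255 = 57.73 m
P_hyd = ρgQH = 821.0·9.81·0.256·57.73 = 119.0 kW

P_hyd ≈ 119 kW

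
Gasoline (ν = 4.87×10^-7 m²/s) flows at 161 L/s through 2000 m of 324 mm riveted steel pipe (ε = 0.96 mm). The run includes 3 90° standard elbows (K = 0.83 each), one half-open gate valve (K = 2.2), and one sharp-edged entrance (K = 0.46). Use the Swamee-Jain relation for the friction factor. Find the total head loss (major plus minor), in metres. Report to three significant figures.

H_L ≈ 32.5 m

V = 4Q/(πD²) = 1.953 m/s; V²/2g = 0.1944 m
Re = 1.30×10^6, ε/D = 0.00296 → f = 0.02624 (Swamee-Jain)
Major: h_f = f(L/D)·V²/2g = 0.02624·6173·0.1944 = 31.48 m
Minor: ΣK = 5.15; h_m = ΣK·V²/2g = 1.001 m
Total H_L = 31.48 + 1.001 = 32.48 m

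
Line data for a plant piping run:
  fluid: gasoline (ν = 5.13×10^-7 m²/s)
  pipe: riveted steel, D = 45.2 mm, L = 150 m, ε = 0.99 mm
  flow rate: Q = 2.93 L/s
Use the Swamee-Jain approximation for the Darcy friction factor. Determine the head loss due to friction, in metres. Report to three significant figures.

V = 4Q/(πD²) = 4·0.00293/(π·0.0452²) = 1.826 m/s
Re = VD/ν = 1.826·0.0452/5.13×10^-7 = 1.61×10^5 → turbulent
ε/D = 0.99/45.2 = 0.0219
Swamee-Jain: f = 0.05077
h_f = f(L/D)V²/(2g) = 0.05077·(150/0.0452)·1.826²/(2·9.81) = 28.63 m

h_f ≈ 28.6 m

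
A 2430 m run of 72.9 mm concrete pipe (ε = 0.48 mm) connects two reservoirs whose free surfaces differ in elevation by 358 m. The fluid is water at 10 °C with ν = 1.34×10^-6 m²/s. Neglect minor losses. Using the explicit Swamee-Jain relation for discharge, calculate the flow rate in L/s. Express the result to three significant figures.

Q ≈ 10.4 L/s

Swamee-Jain (Type II): Q = -0.965·√(gD⁵h_f/L)·ln[ε/(3.7D) + √(3.17ν²L/(gD³h_f))]
√(gD⁵h_f/L) = √(9.81·0.0729⁵·358/2430) = 0.001725
ε/(3.7D) = 0.00178; √(3.17ν²L/(gD³h_f)) = 1.01×10^-4
Q = -0.965·0.001725·ln(0.001880) = 0.01045 m³/s
Check: V = 2.50 m/s, Re = 1.36×10^5, f = 0.03386, h_f = 360 m ≈ 358 m ✓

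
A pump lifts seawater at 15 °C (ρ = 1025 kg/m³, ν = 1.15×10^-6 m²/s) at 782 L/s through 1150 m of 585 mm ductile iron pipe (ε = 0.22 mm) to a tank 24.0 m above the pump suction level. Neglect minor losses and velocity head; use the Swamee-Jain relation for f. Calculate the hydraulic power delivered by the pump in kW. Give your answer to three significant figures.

V = 4Q/(πD²) = 2.909 m/s; Re = 1.48×10^6; ε/D = 3.76×10^-4; f = 0.01619
h_f = f(L/D)V²/2g = 13.73 m
Total head H = z + h_f = 24.0 + 13.73 = 37.73 m
P_hyd = ρgQH = 1025·9.81·0.782·37.73 = 296.7 kW

P_hyd ≈ 297 kW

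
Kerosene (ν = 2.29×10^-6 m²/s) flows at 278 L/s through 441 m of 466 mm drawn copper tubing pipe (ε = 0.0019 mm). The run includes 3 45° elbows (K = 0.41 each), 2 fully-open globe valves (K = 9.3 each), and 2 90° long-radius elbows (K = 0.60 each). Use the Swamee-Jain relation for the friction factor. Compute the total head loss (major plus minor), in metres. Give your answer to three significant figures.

V = 4Q/(πD²) = 1.630 m/s; V²/2g = 0.1354 m
Re = 3.32×10^5, ε/D = 4.08×10^-6 → f = 0.01416 (Swamee-Jain)
Major: h_f = f(L/D)·V²/2g = 0.01416·946.4·0.1354 = 1.814 m
Minor: ΣK = 21.0; h_m = ΣK·V²/2g = 2.848 m
Total H_L = 1.814 + 2.848 = 4.662 m

H_L ≈ 4.66 m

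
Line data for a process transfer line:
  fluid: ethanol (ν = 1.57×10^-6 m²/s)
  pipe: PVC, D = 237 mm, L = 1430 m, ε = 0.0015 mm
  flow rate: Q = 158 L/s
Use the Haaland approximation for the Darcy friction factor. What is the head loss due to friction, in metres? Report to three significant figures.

V = 4Q/(πD²) = 4·0.158/(π·0.237²) = 3.582 m/s
Re = VD/ν = 3.582·0.237/1.57×10^-6 = 5.41×10^5 → turbulent
ε/D = 0.0015/237 = 6.33×10^-6
Haaland: f = 0.01296
h_f = f(L/D)V²/(2g) = 0.01296·(1430/0.237)·3.582²/(2·9.81) = 51.11 m

h_f ≈ 51.1 m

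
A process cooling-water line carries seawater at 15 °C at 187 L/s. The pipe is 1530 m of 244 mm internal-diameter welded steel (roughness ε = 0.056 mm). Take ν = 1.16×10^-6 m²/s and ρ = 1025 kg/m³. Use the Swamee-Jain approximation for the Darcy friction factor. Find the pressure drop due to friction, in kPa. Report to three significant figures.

V = 4Q/(πD²) = 4·0.187/(π·0.244²) = 3.999 m/s
Re = VD/ν = 3.999·0.244/1.16×10^-6 = 8.41×10^5 → turbulent
ε/D = 0.056/244 = 2.30×10^-4
Swamee-Jain: f = 0.01523
h_f = f(L/D)V²/(2g) = 0.01523·(1530/0.244)·3.999²/(2·9.81) = 77.83 m
Δp = ρg·h_f = 1025·9.81·77.83 = 782.6 kPa

Δp ≈ 783 kPa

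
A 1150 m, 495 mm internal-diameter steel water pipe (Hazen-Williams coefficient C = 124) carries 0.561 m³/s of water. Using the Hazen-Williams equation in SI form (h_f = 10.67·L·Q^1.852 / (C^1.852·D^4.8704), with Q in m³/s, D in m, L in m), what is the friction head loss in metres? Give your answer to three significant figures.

h_f = 10.67·1150·0.561^1.852 / (124^1.852·0.495^4.8704) = 17.15 m

h_f ≈ 17.2 m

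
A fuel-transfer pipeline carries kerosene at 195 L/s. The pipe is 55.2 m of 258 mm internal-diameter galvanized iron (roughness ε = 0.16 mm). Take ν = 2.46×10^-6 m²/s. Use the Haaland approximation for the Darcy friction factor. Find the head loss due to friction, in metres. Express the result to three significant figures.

V = 4Q/(πD²) = 4·0.195/(π·0.258²) = 3.730 m/s
Re = VD/ν = 3.730·0.258/2.46×10^-6 = 3.91×10^5 → turbulent
ε/D = 0.16/258 = 6.20×10^-4
Haaland: f = 0.01849
h_f = f(L/D)V²/(2g) = 0.01849·(55.2/0.258)·3.730²/(2·9.81) = 2.805 m

h_f ≈ 2.80 m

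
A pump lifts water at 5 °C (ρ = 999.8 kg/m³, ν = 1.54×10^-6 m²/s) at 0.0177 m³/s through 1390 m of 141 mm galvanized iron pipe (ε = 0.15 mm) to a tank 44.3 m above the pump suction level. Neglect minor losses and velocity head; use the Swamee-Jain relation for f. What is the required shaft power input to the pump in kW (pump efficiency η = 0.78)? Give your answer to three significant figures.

P_shaft ≈ 13.1 kW

V = 4Q/(πD²) = 1.134 m/s; Re = 1.04×10^5; ε/D = 0.00106; f = 0.02249
h_f = f(L/D)V²/2g = 14.52 m
Total head H = z + h_f = 44.3 + 14.52 = 58.82 m
P_hyd = ρgQH = 999.8·9.81·0.0177·58.82 = 10.21 kW
P_shaft = P_hyd/η = 10.21/0.78 = 13.09 kW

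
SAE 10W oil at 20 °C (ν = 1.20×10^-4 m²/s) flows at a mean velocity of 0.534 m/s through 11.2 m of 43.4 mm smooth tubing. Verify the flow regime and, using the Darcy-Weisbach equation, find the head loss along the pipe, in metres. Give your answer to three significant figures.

Re = VD/ν = 0.534·0.04340/1.20×10^-4 = 193 → laminar (Re < 2300)
f = 64/Re = 0.3314
h_f = f(L/D)V²/(2g) = 0.3314·(11.2/0.04340)·0.534²/(2·9.81) = 1.243 m

h_f ≈ 1.24 m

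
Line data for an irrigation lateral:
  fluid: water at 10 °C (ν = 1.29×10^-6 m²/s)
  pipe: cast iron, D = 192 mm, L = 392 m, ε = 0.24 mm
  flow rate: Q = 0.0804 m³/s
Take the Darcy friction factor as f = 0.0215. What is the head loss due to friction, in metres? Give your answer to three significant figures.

h_f ≈ 17.3 m

V = 4Q/(πD²) = 4·0.0804/(π·0.192²) = 2.777 m/s
h_f = f(L/D)V²/(2g) = 0.02150·(392/0.192)·2.777²/(2·9.81) = 17.25 m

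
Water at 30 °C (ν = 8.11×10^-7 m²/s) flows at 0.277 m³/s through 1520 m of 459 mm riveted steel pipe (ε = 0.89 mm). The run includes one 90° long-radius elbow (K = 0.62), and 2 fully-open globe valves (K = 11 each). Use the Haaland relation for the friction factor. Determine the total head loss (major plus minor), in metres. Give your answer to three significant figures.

H_L ≈ 14.3 m

V = 4Q/(πD²) = 1.674 m/s; V²/2g = 0.1428 m
Re = 9.47×10^5, ε/D = 0.00194 → f = 0.02345 (Haaland)
Major: h_f = f(L/D)·V²/2g = 0.02345·3312·0.1428 = 11.09 m
Minor: ΣK = 22.6; h_m = ΣK·V²/2g = 3.231 m
Total H_L = 11.09 + 3.231 = 14.32 m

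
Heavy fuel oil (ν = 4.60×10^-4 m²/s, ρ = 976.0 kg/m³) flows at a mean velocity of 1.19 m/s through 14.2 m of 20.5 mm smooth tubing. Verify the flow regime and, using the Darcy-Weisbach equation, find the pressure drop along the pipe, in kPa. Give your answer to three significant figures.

Re = VD/ν = 1.19·0.02050/4.60×10^-4 = 53.0 → laminar (Re < 2300)
f = 64/Re = 1.207
h_f = f(L/D)V²/(2g) = 1.207·(14.2/0.02050)·1.19²/(2·9.81) = 60.33 m
Δp = ρg·h_f = 976.0·9.81·60.33 = 577.7 kPa

Δp ≈ 578 kPa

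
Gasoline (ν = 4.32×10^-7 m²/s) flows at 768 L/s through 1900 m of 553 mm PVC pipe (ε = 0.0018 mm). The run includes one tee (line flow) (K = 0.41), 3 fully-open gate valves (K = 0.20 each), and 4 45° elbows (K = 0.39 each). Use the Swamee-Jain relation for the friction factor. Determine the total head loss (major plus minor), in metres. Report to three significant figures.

V = 4Q/(πD²) = 3.198 m/s; V²/2g = 0.5211 m
Re = 4.09×10^6, ε/D = 3.25×10^-6 → f = 0.009477 (Swamee-Jain)
Major: h_f = f(L/D)·V²/2g = 0.009477·3436·0.5211 = 16.97 m
Minor: ΣK = 2.57; h_m = ΣK·V²/2g = 1.339 m
Total H_L = 16.97 + 1.339 = 18.31 m

H_L ≈ 18.3 m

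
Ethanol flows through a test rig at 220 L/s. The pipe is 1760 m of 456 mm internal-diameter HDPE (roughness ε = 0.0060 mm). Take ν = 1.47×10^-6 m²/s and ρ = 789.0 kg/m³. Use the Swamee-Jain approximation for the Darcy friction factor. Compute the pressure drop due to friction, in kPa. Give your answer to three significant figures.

Δp ≈ 37.9 kPa

V = 4Q/(πD²) = 4·0.220/(π·0.456²) = 1.347 m/s
Re = VD/ν = 1.347·0.456/1.47×10^-6 = 4.18×10^5 → turbulent
ε/D = 0.0060/456 = 1.32×10^-5
Swamee-Jain: f = 0.01371
h_f = f(L/D)V²/(2g) = 0.01371·(1760/0.456)·1.347²/(2·9.81) = 4.894 m
Δp = ρg·h_f = 789.0·9.81·4.894 = 37.88 kPa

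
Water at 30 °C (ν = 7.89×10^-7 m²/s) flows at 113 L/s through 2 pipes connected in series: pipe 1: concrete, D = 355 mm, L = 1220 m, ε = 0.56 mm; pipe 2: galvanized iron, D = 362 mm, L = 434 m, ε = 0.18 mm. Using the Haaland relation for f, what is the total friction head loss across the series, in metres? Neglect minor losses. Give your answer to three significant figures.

H ≈ 6.41 m

Pipe 1: V = 1.142 m/s, Re = 5.14×10^5, ε/D = 0.00158, f = 0.02242, h_1 = f(L/D)V²/2g = 5.119 m
Pipe 2: V = 1.098 m/s, Re = 5.04×10^5, ε/D = 4.97×10^-4, f = 0.01755, h_2 = f(L/D)V²/2g = 1.293 m
Series → Q common, losses add: H = Σh = 6.412 m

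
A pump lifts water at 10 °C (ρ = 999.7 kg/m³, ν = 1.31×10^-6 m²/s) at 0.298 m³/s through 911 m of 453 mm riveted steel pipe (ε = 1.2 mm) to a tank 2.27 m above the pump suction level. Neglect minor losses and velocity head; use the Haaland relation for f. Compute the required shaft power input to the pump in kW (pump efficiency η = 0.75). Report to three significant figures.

P_shaft ≈ 43.7 kW

V = 4Q/(πD²) = 1.849 m/s; Re = 6.39×10^5; ε/D = 0.00265; f = 0.02553
h_f = f(L/D)V²/2g = 8.947 m
Total head H = z + h_f = 2.27 + 8.947 = 11.22 m
P_hyd = ρgQH = 999.7·9.81·0.298·11.22 = 32.78 kW
P_shaft = P_hyd/η = 32.78/0.75 = 43.71 kW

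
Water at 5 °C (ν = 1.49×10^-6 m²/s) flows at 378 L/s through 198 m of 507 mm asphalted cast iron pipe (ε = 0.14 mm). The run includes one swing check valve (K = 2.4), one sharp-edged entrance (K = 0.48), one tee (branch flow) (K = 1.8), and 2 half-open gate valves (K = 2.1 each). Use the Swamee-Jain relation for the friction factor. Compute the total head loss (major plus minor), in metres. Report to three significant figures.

H_L ≈ 2.70 m

V = 4Q/(πD²) = 1.872 m/s; V²/2g = 0.1787 m
Re = 6.37×10^5, ε/D = 2.76×10^-4 → f = 0.01592 (Swamee-Jain)
Major: h_f = f(L/D)·V²/2g = 0.01592·390.5·0.1787 = 1.111 m
Minor: ΣK = 8.88; h_m = ΣK·V²/2g = 1.587 m
Total H_L = 1.111 + 1.587 = 2.697 m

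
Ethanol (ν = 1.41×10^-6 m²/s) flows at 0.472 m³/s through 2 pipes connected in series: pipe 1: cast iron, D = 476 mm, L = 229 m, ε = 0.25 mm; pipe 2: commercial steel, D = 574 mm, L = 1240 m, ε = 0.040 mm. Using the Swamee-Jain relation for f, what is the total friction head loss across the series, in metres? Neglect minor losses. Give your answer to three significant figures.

Pipe 1: V = 2.652 m/s, Re = 8.95×10^5, ε/D = 5.25×10^-4, f = 0.01753, h_1 = f(L/D)V²/2g = 3.023 m
Pipe 2: V = 1.824 m/s, Re = 7.43×10^5, ε/D = 6.97×10^-5, f = 0.01344, h_2 = f(L/D)V²/2g = 4.925 m
Series → Q common, losses add: H = Σh = 7.948 m

H ≈ 7.95 m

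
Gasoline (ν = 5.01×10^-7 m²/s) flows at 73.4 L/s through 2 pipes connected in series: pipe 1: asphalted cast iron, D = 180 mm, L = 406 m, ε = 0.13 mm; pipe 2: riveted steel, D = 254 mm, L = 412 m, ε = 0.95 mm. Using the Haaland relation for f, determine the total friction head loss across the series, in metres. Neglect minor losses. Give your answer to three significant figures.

Pipe 1: V = 2.884 m/s, Re = 1.04×10^6, ε/D = 7.22×10^-4, f = 0.01853, h_1 = f(L/D)V²/2g = 17.72 m
Pipe 2: V = 1.449 m/s, Re = 7.34×10^5, ε/D = 0.00374, f = 0.02806, h_2 = f(L/D)V²/2g = 4.869 m
Series → Q common, losses add: H = Σh = 22.59 m

H ≈ 22.6 m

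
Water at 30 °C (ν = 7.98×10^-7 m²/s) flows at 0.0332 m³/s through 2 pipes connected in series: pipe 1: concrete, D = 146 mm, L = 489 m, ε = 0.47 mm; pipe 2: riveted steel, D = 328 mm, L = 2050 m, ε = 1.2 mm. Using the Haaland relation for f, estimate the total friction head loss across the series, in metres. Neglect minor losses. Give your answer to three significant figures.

H ≈ 19.6 m

Pipe 1: V = 1.983 m/s, Re = 3.63×10^5, ε/D = 0.00322, f = 0.02706, h_1 = f(L/D)V²/2g = 18.17 m
Pipe 2: V = 0.3929 m/s, Re = 1.61×10^5, ε/D = 0.00366, f = 0.02839, h_2 = f(L/D)V²/2g = 1.396 m
Series → Q common, losses add: H = Σh = 19.57 m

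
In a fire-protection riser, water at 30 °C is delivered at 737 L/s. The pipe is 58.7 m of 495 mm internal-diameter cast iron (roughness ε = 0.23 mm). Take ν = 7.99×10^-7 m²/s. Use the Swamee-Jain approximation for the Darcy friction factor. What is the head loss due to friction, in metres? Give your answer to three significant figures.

V = 4Q/(πD²) = 4·0.737/(π·0.495²) = 3.830 m/s
Re = VD/ν = 3.830·0.495/7.99×10^-7 = 2.37×10^6 → turbulent
ε/D = 0.23/495 = 4.65×10^-4
Swamee-Jain: f = 0.01673
h_f = f(L/D)V²/(2g) = 0.01673·(58.7/0.495)·3.830²/(2·9.81) = 1.483 m

h_f ≈ 1.48 m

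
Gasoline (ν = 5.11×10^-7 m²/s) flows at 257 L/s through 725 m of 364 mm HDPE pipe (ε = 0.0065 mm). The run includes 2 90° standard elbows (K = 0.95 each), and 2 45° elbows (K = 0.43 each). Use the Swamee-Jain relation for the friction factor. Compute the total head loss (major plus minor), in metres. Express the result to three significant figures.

V = 4Q/(πD²) = 2.470 m/s; V²/2g = 0.3109 m
Re = 1.76×10^6, ε/D = 1.79×10^-5 → f = 0.01117 (Swamee-Jain)
Major: h_f = f(L/D)·V²/2g = 0.01117·1992·0.3109 = 6.915 m
Minor: ΣK = 2.76; h_m = ΣK·V²/2g = 0.8580 m
Total H_L = 6.915 + 0.8580 = 7.773 m

H_L ≈ 7.77 m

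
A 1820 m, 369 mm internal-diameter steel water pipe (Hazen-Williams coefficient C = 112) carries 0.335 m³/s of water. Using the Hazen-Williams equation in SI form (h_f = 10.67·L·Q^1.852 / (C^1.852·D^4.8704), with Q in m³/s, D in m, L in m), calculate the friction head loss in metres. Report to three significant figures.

h_f = 10.67·1820·0.335^1.852 / (112^1.852·0.369^4.8704) = 52.75 m

h_f ≈ 52.7 m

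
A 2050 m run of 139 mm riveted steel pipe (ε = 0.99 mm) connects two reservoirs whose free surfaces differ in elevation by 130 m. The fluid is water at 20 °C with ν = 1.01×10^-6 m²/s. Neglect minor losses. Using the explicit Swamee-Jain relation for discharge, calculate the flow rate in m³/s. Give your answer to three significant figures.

Q ≈ 0.0342 m³/s

Swamee-Jain (Type II): Q = -0.965·√(gD⁵h_f/L)·ln[ε/(3.7D) + √(3.17ν²L/(gD³h_f))]
√(gD⁵h_f/L) = √(9.81·0.139⁵·130/2050) = 0.005682
ε/(3.7D) = 0.00192; √(3.17ν²L/(gD³h_f)) = 4.40×10^-5
Q = -0.965·0.005682·ln(0.001969) = 0.03416 m³/s
Check: V = 2.25 m/s, Re = 3.10×10^5, f = 0.03427, h_f = 131 m ≈ 130 m ✓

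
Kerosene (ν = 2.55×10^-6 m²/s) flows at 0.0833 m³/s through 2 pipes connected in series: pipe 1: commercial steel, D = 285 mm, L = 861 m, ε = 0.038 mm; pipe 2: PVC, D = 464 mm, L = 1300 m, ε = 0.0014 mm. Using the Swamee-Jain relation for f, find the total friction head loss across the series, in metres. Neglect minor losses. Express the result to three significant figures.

H ≈ 5.22 m

Pipe 1: V = 1.306 m/s, Re = 1.46×10^5, ε/D = 1.33×10^-4, f = 0.01748, h_1 = f(L/D)V²/2g = 4.589 m
Pipe 2: V = 0.4926 m/s, Re = 8.96×10^4, ε/D = 3.02×10^-6, f = 0.01830, h_2 = f(L/D)V²/2g = 0.6340 m
Series → Q common, losses add: H = Σh = 5.223 m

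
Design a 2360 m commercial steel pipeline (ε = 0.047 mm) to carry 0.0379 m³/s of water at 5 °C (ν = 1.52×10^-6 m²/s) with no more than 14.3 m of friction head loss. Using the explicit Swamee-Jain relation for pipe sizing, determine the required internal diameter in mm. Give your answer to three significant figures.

D ≈ 206 mm

Swamee-Jain (Type III): D = 0.66·[ε^1.25·(LQ²/(gh_f))^4.75 + ν·Q^9.4·(L/(gh_f))^5.2]^0.04
LQ²/(gh_f) = 0.02416; L/(gh_f) = 16.82
Term 1 = ε^1.25·(…)^4.75 = 8.13×10^-14; Term 2 = ν·Q^9.4·(…)^5.2 = 1.57×10^-13
D = 0.66·(8.13×10^-14 + 1.57×10^-13)^0.04 = 0.2064 m = 206 mm
Check: V = 1.13 m/s, Re = 1.54×10^5, f = 0.01794, h_f = 13.4 m ≈ 14.3 m ✓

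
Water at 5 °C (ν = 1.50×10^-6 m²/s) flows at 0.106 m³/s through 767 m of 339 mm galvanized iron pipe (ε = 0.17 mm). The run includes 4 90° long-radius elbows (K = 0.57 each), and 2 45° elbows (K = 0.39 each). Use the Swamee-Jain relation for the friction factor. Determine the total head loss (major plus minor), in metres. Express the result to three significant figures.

H_L ≈ 3.16 m

V = 4Q/(πD²) = 1.174 m/s; V²/2g = 0.07030 m
Re = 2.65×10^5, ε/D = 5.01×10^-4 → f = 0.01850 (Swamee-Jain)
Major: h_f = f(L/D)·V²/2g = 0.01850·2263·0.07030 = 2.943 m
Minor: ΣK = 3.06; h_m = ΣK·V²/2g = 0.2151 m
Total H_L = 2.943 + 0.2151 = 3.158 m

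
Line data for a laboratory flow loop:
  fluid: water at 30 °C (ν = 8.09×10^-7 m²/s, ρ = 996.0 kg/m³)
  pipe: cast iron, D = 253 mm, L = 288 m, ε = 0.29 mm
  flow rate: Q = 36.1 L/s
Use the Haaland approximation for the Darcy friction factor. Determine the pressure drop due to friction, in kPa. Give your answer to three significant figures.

V = 4Q/(πD²) = 4·0.0361/(π·0.253²) = 0.7181 m/s
Re = VD/ν = 0.7181·0.253/8.09×10^-7 = 2.25×10^5 → turbulent
ε/D = 0.29/253 = 0.00115
Haaland: f = 0.02136
h_f = f(L/D)V²/(2g) = 0.02136·(288/0.253)·0.7181²/(2·9.81) = 0.6391 m
Δp = ρg·h_f = 996.0·9.81·0.6391 = 6.245 kPa

Δp ≈ 6.24 kPa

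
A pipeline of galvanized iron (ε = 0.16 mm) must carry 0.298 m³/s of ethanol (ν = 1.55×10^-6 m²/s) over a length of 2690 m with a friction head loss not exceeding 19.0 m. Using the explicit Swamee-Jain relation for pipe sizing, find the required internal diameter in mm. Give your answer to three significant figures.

D ≈ 452 mm

Swamee-Jain (Type III): D = 0.66·[ε^1.25·(LQ²/(gh_f))^4.75 + ν·Q^9.4·(L/(gh_f))^5.2]^0.04
LQ²/(gh_f) = 1.282; L/(gh_f) = 14.43
Term 1 = ε^1.25·(…)^4.75 = 5.85×10^-5; Term 2 = ν·Q^9.4·(…)^5.2 = 1.89×10^-5
D = 0.66·(5.85×10^-5 + 1.89×10^-5)^0.04 = 0.4519 m = 452 mm
Check: V = 1.86 m/s, Re = 5.42×10^5, f = 0.01671, h_f = 17.5 m ≈ 19.0 m ✓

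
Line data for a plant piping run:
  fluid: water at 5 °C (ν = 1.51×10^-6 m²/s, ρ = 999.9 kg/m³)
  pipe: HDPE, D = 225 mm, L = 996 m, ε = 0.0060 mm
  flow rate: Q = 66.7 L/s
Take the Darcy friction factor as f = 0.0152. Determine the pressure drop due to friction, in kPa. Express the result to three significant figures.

Δp ≈ 94.7 kPa

V = 4Q/(πD²) = 4·0.0667/(π·0.225²) = 1.678 m/s
h_f = f(L/D)V²/(2g) = 0.01520·(996/0.225)·1.678²/(2·9.81) = 9.651 m
Δp = ρg·h_f = 999.9·9.81·9.651 = 94.66 kPa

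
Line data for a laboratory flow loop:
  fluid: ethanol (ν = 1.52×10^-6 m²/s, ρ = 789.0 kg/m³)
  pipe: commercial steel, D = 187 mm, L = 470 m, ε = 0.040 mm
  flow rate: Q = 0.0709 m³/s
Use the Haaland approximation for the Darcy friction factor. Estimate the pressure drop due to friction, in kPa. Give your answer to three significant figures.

V = 4Q/(πD²) = 4·0.0709/(π·0.187²) = 2.582 m/s
Re = VD/ν = 2.582·0.187/1.52×10^-6 = 3.18×10^5 → turbulent
ε/D = 0.040/187 = 2.14×10^-4
Haaland: f = 0.01607
h_f = f(L/D)V²/(2g) = 0.01607·(470/0.187)·2.582²/(2·9.81) = 13.72 m
Δp = ρg·h_f = 789.0·9.81·13.72 = 106.2 kPa

Δp ≈ 106 kPa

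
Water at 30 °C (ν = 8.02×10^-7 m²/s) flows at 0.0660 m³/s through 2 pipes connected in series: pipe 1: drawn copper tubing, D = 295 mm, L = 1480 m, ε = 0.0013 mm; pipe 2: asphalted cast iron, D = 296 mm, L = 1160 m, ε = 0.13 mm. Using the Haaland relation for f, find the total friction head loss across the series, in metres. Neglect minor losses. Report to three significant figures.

H ≈ 6.54 m

Pipe 1: V = 0.9656 m/s, Re = 3.55×10^5, ε/D = 4.41×10^-6, f = 0.01394, h_1 = f(L/D)V²/2g = 3.323 m
Pipe 2: V = 0.9591 m/s, Re = 3.54×10^5, ε/D = 4.39×10^-4, f = 0.01751, h_2 = f(L/D)V²/2g = 3.218 m
Series → Q common, losses add: H = Σh = 6.541 m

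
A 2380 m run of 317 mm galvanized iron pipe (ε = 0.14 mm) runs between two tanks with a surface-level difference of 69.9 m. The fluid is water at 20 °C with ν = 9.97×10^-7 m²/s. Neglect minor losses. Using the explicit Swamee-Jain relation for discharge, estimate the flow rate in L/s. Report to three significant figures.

Swamee-Jain (Type II): Q = -0.965·√(gD⁵h_f/L)·ln[ε/(3.7D) + √(3.17ν²L/(gD³h_f))]
√(gD⁵h_f/L) = √(9.81·0.317⁵·69.9/2380) = 0.03037
ε/(3.7D) = 1.19×10^-4; √(3.17ν²L/(gD³h_f)) = 1.85×10^-5
Q = -0.965·0.03037·ln(1.379×10^-4) = 0.2605 m³/s
Check: V = 3.30 m/s, Re = 1.05×10^6, f = 0.01687, h_f = 70.3 m ≈ 69.9 m ✓

Q ≈ 261 L/s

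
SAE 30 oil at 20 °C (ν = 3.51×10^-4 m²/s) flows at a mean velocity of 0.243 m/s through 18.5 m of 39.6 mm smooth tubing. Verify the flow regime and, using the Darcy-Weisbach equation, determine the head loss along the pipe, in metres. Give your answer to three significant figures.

h_f ≈ 3.28 m

Re = VD/ν = 0.243·0.03960/3.51×10^-4 = 27.4 → laminar (Re < 2300)
f = 64/Re = 2.334
h_f = f(L/D)V²/(2g) = 2.334·(18.5/0.03960)·0.243²/(2·9.81) = 3.282 m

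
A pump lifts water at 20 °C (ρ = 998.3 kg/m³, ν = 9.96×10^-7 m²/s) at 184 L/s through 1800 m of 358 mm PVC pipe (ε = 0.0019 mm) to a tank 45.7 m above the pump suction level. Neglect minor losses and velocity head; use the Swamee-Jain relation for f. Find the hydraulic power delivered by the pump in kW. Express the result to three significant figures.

P_hyd ≈ 102 kW

V = 4Q/(πD²) = 1.828 m/s; Re = 6.57×10^5; ε/D = 5.31×10^-6; f = 0.01258
h_f = f(L/D)V²/2g = 10.77 m
Total head H = z + h_f = 45.7 + 10.77 = 56.47 m
P_hyd = ρgQH = 998.3·9.81·0.184·56.47 = 101.8 kW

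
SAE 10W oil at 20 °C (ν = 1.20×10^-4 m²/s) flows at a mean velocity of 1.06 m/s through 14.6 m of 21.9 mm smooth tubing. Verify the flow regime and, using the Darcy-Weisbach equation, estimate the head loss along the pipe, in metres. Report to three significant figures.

Re = VD/ν = 1.06·0.02190/1.20×10^-4 = 193 → laminar (Re < 2300)
f = 64/Re = 0.3308
h_f = f(L/D)V²/(2g) = 0.3308·(14.6/0.02190)·1.06²/(2·9.81) = 12.63 m

h_f ≈ 12.6 m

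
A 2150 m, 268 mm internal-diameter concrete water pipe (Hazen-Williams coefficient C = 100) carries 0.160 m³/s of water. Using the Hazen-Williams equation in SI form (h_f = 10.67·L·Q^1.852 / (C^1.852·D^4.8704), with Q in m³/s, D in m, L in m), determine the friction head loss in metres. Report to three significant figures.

h_f ≈ 92.9 m

h_f = 10.67·2150·0.160^1.852 / (100^1.852·0.268^4.8704) = 92.86 m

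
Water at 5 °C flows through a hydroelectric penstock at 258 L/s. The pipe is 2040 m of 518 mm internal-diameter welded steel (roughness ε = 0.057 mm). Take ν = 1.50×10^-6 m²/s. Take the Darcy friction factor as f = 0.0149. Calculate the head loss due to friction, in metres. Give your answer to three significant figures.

V = 4Q/(πD²) = 4·0.258/(π·0.518²) = 1.224 m/s
h_f = f(L/D)V²/(2g) = 0.01490·(2040/0.518)·1.224²/(2·9.81) = 4.483 m

h_f ≈ 4.48 m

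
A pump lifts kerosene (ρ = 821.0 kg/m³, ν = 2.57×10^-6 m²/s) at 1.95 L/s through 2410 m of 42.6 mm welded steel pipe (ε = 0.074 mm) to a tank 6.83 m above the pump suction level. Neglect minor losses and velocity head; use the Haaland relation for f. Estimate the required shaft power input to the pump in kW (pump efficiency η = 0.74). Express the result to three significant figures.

V = 4Q/(πD²) = 1.368 m/s; Re = 2.27×10^4; ε/D = 0.00174; f = 0.02842
h_f = f(L/D)V²/2g = 153.4 m
Total head H = z + h_f = 6.83 + 153.4 = 160.2 m
P_hyd = ρgQH = 821.0·9.81·0.00195·160.2 = 2.516 kW
P_shaft = P_hyd/η = 2.516/0.74 = 3.400 kW

P_shaft ≈ 3.40 kW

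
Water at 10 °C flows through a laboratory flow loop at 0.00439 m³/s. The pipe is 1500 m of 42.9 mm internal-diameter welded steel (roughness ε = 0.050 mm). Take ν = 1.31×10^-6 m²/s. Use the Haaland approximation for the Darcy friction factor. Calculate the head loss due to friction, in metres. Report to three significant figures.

h_f ≈ 370 m

V = 4Q/(πD²) = 4·0.00439/(π·0.0429²) = 3.037 m/s
Re = VD/ν = 3.037·0.0429/1.31×10^-6 = 9.95×10^4 → turbulent
ε/D = 0.050/42.9 = 0.00117
Haaland: f = 0.02253
h_f = f(L/D)V²/(2g) = 0.02253·(1500/0.0429)·3.037²/(2·9.81) = 370.4 m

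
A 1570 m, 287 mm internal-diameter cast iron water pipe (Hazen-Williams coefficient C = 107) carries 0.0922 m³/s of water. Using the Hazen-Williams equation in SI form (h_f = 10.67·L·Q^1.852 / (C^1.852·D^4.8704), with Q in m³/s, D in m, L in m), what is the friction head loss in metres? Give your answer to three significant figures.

h_f = 10.67·1570·0.0922^1.852 / (107^1.852·0.287^4.8704) = 15.44 m

h_f ≈ 15.4 m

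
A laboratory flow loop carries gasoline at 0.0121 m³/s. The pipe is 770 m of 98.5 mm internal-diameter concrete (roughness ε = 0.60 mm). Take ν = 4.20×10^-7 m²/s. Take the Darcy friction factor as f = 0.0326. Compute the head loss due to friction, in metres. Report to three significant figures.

h_f ≈ 32.8 m

V = 4Q/(πD²) = 4·0.0121/(π·0.0985²) = 1.588 m/s
h_f = f(L/D)V²/(2g) = 0.03260·(770/0.0985)·1.588²/(2·9.81) = 32.75 m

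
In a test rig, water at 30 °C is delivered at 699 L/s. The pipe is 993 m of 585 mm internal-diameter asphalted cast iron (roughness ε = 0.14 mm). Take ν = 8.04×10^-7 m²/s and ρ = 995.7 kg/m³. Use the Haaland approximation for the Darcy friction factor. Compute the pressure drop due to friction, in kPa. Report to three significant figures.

Δp ≈ 83.9 kPa

V = 4Q/(πD²) = 4·0.699/(π·0.585²) = 2.601 m/s
Re = VD/ν = 2.601·0.585/8.04×10^-7 = 1.89×10^6 → turbulent
ε/D = 0.14/585 = 2.39×10^-4
Haaland: f = 0.01468
h_f = f(L/D)V²/(2g) = 0.01468·(993/0.585)·2.601²/(2·9.81) = 8.592 m
Δp = ρg·h_f = 995.7·9.81·8.592 = 83.93 kPa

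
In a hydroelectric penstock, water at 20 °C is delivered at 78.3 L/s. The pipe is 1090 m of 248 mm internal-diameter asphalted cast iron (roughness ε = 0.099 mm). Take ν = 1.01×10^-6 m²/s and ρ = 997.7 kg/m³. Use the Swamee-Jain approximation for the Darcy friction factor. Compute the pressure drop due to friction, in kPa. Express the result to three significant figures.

V = 4Q/(πD²) = 4·0.0783/(π·0.248²) = 1.621 m/s
Re = VD/ν = 1.621·0.248/1.01×10^-6 = 3.98×10^5 → turbulent
ε/D = 0.099/248 = 3.99×10^-4
Swamee-Jain: f = 0.01736
h_f = f(L/D)V²/(2g) = 0.01736·(1090/0.248)·1.621²/(2·9.81) = 10.22 m
Δp = ρg·h_f = 997.7·9.81·10.22 = 99.99 kPa

Δp ≈ 100.0 kPa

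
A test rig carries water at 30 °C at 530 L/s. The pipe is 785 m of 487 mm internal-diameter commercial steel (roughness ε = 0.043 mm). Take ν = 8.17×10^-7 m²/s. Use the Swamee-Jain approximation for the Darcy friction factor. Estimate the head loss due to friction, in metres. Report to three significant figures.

V = 4Q/(πD²) = 4·0.530/(π·0.487²) = 2.845 m/s
Re = VD/ν = 2.845·0.487/8.17×10^-7 = 1.70×10^6 → turbulent
ε/D = 0.043/487 = 8.83×10^-5
Swamee-Jain: f = 0.01280
h_f = f(L/D)V²/(2g) = 0.01280·(785/0.487)·2.845²/(2·9.81) = 8.513 m

h_f ≈ 8.51 m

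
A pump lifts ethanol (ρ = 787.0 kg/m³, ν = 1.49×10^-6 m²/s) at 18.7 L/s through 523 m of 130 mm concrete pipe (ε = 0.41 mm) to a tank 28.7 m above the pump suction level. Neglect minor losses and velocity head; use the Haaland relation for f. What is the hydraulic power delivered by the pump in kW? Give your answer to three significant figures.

V = 4Q/(πD²) = 1.409 m/s; Re = 1.23×10^5; ε/D = 0.00315; f = 0.02752
h_f = f(L/D)V²/2g = 11.20 m
Total head H = z + h_f = 28.7 + 11.20 = 39.90 m
P_hyd = ρgQH = 787.0·9.81·0.0187·39.90 = 5.761 kW

P_hyd ≈ 5.76 kW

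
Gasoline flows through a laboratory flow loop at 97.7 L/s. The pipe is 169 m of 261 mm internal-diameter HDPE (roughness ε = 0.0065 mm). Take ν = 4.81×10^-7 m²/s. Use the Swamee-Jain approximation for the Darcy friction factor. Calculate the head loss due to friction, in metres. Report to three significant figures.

h_f ≈ 1.34 m

V = 4Q/(πD²) = 4·0.0977/(π·0.261²) = 1.826 m/s
Re = VD/ν = 1.826·0.261/4.81×10^-7 = 9.91×10^5 → turbulent
ε/D = 0.0065/261 = 2.49×10^-5
Swamee-Jain: f = 0.01220
h_f = f(L/D)V²/(2g) = 0.01220·(169/0.261)·1.826²/(2·9.81) = 1.343 m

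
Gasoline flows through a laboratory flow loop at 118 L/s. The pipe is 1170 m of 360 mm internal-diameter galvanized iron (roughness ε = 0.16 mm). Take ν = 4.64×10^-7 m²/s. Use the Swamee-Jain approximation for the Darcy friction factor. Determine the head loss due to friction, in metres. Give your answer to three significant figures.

h_f ≈ 3.78 m

V = 4Q/(πD²) = 4·0.118/(π·0.360²) = 1.159 m/s
Re = VD/ν = 1.159·0.360/4.64×10^-7 = 8.99×10^5 → turbulent
ε/D = 0.16/360 = 4.44×10^-4
Swamee-Jain: f = 0.01697
h_f = f(L/D)V²/(2g) = 0.01697·(1170/0.360)·1.159²/(2·9.81) = 3.779 m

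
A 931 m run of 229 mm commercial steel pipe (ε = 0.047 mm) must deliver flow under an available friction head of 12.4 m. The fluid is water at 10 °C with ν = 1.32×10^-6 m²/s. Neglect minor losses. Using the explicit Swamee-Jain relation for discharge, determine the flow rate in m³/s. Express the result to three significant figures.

Q ≈ 0.0794 m³/s

Swamee-Jain (Type II): Q = -0.965·√(gD⁵h_f/L)·ln[ε/(3.7D) + √(3.17ν²L/(gD³h_f))]
√(gD⁵h_f/L) = √(9.81·0.229⁵·12.4/931) = 0.009071
ε/(3.7D) = 5.55×10^-5; √(3.17ν²L/(gD³h_f)) = 5.93×10^-5
Q = -0.965·0.009071·ln(1.148×10^-4) = 0.07942 m³/s
Check: V = 1.93 m/s, Re = 3.35×10^5, f = 0.01616, h_f = 12.5 m ≈ 12.4 m ✓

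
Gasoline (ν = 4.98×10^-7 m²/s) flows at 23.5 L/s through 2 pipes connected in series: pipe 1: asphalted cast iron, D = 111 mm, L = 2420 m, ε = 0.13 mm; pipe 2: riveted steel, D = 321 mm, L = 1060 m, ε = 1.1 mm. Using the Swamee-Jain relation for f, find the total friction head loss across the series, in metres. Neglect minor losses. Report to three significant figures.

H ≈ 138 m

Pipe 1: V = 2.428 m/s, Re = 5.41×10^5, ε/D = 0.00117, f = 0.02103, h_1 = f(L/D)V²/2g = 137.8 m
Pipe 2: V = 0.2904 m/s, Re = 1.87×10^5, ε/D = 0.00343, f = 0.02801, h_2 = f(L/D)V²/2g = 0.3975 m
Series → Q common, losses add: H = Σh = 138.2 m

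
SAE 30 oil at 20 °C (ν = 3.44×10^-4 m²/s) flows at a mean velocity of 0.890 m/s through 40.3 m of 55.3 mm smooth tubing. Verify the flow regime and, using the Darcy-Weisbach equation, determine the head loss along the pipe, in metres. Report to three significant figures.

h_f ≈ 13.2 m

Re = VD/ν = 0.890·0.05530/3.44×10^-4 = 143 → laminar (Re < 2300)
f = 64/Re = 0.4473
h_f = f(L/D)V²/(2g) = 0.4473·(40.3/0.05530)·0.890²/(2·9.81) = 13.16 m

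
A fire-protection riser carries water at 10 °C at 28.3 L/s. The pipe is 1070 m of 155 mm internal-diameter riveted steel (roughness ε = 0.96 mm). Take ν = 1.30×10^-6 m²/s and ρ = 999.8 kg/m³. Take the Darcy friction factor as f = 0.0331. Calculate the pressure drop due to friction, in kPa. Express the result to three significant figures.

Δp ≈ 257 kPa

V = 4Q/(πD²) = 4·0.0283/(π·0.155²) = 1.500 m/s
h_f = f(L/D)V²/(2g) = 0.03310·(1070/0.155)·1.500²/(2·9.81) = 26.20 m
Δp = ρg·h_f = 999.8·9.81·26.20 = 256.9 kPa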